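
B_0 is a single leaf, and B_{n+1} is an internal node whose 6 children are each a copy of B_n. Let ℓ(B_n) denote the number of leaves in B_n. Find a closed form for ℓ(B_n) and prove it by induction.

Claim: ℓ(B_n) = 6^n.

Base case: ℓ(B_0) = 1, and 6^0 = 1.
Assume ℓ(B_k) = 6^k.
Then ℓ(B_{k+1}) = 6·ℓ(B_k) = 6·6^k = 6^{k+1}.
So the formula holds for k+1, and by induction ℓ(B_n) = 6^n for all n ≥ 0.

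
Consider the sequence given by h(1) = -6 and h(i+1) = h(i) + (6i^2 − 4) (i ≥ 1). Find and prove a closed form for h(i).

Claim: h(i) = 2i^3 − 3i^2 − 3i − 2.

Base case: h(1) = -6, and 2·1^3 − 3·1^2 − 3·1 − 2 = -6.
Assume h(r) = 2r^3 − 3r^2 − 3r − 2.
Then h(r+1) = h(r) + (6r^2 − 4) = (2r^3 − 3r^2 − 3r − 2) + (6r^2 − 4) = 2r^3 + 3r^2 − 3r − 6,
and 2·(r+1)^3 − 3·(r+1)^2 − 3·(r+1) − 2 = 2r^3 + 3r^2 − 3r − 6.
By induction, h(i) = 2i^3 − 3i^2 − 3i − 2 for all i ≥ 1.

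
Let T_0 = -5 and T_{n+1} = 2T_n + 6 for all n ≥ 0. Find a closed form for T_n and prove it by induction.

Claim: T_n = 2^n − 6.

Base case: T_0 = -5, and 2^0 − 6 = 1 − 6 = -5.
Assume T_m = 2^m − 6 for some m ≥ 0.
Then T_{m+1} = 2T_m + 6 = 2·(2^m − 6) + 6 = 2^{m+1} − 12 + 6 = 2^{m+1} − 6.
This completes the inductive step, so T_n = 2^n − 6 for all n ≥ 0.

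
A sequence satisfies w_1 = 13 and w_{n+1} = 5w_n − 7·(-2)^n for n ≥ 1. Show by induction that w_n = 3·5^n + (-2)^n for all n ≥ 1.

Base case: w_1 = 13, and 3·5^1 + (-2)^1 = 15 − 2 = 13.
Assume w_j = 3·5^j + (-2)^j for some j ≥ 1.
Then w_{j+1} = 5w_j − 7·(-2)^j = 5·(3·5^j + (-2)^j) − 7·(-2)^j = 3·5^{j+1} + 5·(-2)^j − 7·(-2)^j = 3·5^{j+1} − 2·(-2)^j = 3·5^{j+1} + (-2)^{j+1}.
Hence w_n = 3·5^n + (-2)^n for every n ≥ 1, by induction.

w_n = 3·5^n + (-2)^n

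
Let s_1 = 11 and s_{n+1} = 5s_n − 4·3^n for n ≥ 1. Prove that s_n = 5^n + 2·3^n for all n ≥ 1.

Base case: s_1 = 11, and 5^1 + 2·3^1 = 5 + 6 = 11.
Assume s_r = 5^r + 2·3^r for some r ≥ 1.
Then s_{r+1} = 5s_r − 4·3^r = 5·(5^r + 2·3^r) − 4·3^r = 5^{r+1} + 10·3^r − 4·3^r = 5^{r+1} + 6·3^r = 5^{r+1} + 2·3^{r+1}.
This completes the inductive step, so s_n = 5^n + 2·3^n for all n ≥ 1.

s_n = 5^n + 2·3^n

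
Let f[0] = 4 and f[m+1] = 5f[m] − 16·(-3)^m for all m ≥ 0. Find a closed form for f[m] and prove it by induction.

Claim: f[m] = 2·5^m + 2·(-3)^m.

Base case: f[0] = 4, and 2·5^0 + 2·(-3)^0 = 2 + 2 = 4.
Assume f[j] = 2·5^j + 2·(-3)^j for some j ≥ 0.
Then f[j+1] = 5f[j] − 16·(-3)^j = 5·(2·5^j + 2·(-3)^j) − 16·(-3)^j = 2·5^{j+1} + 10·(-3)^j − 16·(-3)^j = 2·5^{j+1} − 6·(-3)^j = 2·5^{j+1} + 2·(-3)^{j+1}.
So the formula holds for j+1, and by induction f[m] = 2·5^m + 2·(-3)^m for all m ≥ 0.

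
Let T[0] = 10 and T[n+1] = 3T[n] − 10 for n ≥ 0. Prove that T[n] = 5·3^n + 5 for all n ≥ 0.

Base case: T[0] = 10, and 5·3^0 + 5 = 5 + 5 = 10.
Assume T[k] = 5·3^k + 5 for some k ≥ 0.
Then T[k+1] = 3T[k] − 10 = 3·(5·3^k + 5) − 10 = 15·3^k + 15 − 10 = 5·3^{k+1} + 5.
Hence T[n] = 5·3^n + 5 for every n ≥ 0, by induction.

T[n] = 5·3^n + 5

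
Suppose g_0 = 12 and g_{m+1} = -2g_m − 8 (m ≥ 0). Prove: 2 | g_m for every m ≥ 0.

Base case: g_0 = 12 = 2·6, so 2 | g_0.
Assume 2 | g_r, so g_r = 2t for some integer t.
Then g_{r+1} = -2g_r − 8 = -2·(2t) − 8 = 2(-2t − 4), so 2 | g_{r+1}.
By induction, 2 | g_m for all m ≥ 0.

2 | g_m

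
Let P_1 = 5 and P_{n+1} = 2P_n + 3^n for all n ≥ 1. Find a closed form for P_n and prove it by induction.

Claim: P_n = 2^n + 3^n.

Base case: P_1 = 5, and 2^1 + 3^1 = 2 + 3 = 5.
Assume P_r = 2^r + 3^r for some r ≥ 1.
Then P_{r+1} = 2P_r + 3^r = 2·(2^r + 3^r) + 3^r = 2^{r+1} + 2·3^r + 3^r = 2^{r+1} + 3·3^r = 2^{r+1} + 3^{r+1}.
This completes the inductive step, so P_n = 2^n + 3^n for all n ≥ 1.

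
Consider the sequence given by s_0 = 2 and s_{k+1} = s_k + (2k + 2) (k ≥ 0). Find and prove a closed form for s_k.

Claim: s_k = k^2 + k + 2.

Base case: s_0 = 2, and 0^2 + 0 + 2 = 2.
Assume s_m = m^2 + m + 2.
Then s_{m+1} = s_m + (2m + 2) = (m^2 + m + 2) + (2m + 2) = m^2 + 3m + 4,
and (m+1)^2 + (m+1) + 2 = m^2 + 3m + 4.
By induction, s_k = k^2 + k + 2 for all k ≥ 0.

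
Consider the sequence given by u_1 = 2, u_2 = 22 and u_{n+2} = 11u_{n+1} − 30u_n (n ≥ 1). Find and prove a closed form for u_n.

Claim: u_n = 2·6^n − 2·5^n.

Base cases: u_1 = 2 and 2·6^1 − 2·5^1 = 2; u_2 = 22 and 2·6^2 − 2·5^2 = 22.
Assume u_j = 2·6^j − 2·5^j for all 1 ≤ j ≤ k, where k ≥ 2.
Then u_{k+1} = 11u_k − 30u_{k−1} = 11·(2·6^k − 2·5^k) − 30·(2·6^{k−1} − 2·5^{k−1}) = 2·(11·6 − 30)6^{k−1} − 2·(11·5 − 30)5^{k−1} = 72·6^{k−1} − 50·5^{k−1} = 2·6^{k+1} − 2·5^{k+1}.
So the formula holds for k+1, and by strong induction u_n = 2·6^n − 2·5^n for all n ≥ 1.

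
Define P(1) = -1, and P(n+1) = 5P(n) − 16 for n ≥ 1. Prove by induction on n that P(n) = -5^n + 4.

Base case: P(1) = -1, and -5^1 + 4 = -5 + 4 = -1.
Assume P(j) = -5^j + 4 for some j ≥ 1.
Then P(j+1) = 5P(j) − 16 = 5·(-5^j + 4) − 16 = -5^{j+1} + 20 − 16 = -5^{j+1} + 4.
This completes the inductive step, so P(n) = -5^n + 4 for all n ≥ 1.

P(n) = -5^n + 4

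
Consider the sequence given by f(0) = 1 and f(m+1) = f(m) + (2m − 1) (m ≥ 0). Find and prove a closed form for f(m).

Claim: f(m) = m^2 − 2m + 1.

Base case: f(0) = 1, and 0^2 − 2·0 + 1 = 1.
Assume f(k) = k^2 − 2k + 1.
Then f(k+1) = f(k) + (2k − 1) = (k^2 − 2k + 1) + (2k − 1) = k^2,
and (k+1)^2 − 2·(k+1) + 1 = k^2.
This completes the inductive step, so f(m) = m^2 − 2m + 1 for all m ≥ 0.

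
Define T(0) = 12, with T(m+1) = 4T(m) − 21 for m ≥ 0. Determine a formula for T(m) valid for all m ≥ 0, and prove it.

Claim: T(m) = 5·4^m + 7.

Base case: T(0) = 12, and 5·4^0 + 7 = 5 + 7 = 12.
Assume T(j) = 5·4^j + 7 for some j ≥ 0.
Then T(j+1) = 4T(j) − 21 = 4·(5·4^j + 7) − 21 = 20·4^j + 28 − 21 = 5·4^{j+1} + 7.
By induction, T(m) = 5·4^m + 7 for all m ≥ 0.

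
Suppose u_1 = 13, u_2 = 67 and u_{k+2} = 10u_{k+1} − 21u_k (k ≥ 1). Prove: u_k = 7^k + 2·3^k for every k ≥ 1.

Base cases: u_1 = 13 and 7^1 + 2·3^1 = 13; u_2 = 67 and 7^2 + 2·3^2 = 67.
Assume u_i = 7^i + 2·3^i for all 1 ≤ i ≤ j, where j ≥ 2.
Then u_{j+1} = 10u_j − 21u_{j−1} = 10·(7^j + 2·3^j) − 21·(7^{j−1} + 2·3^{j−1}) = (10·7 − 21)7^{j−1} + 2·(10·3 − 21)3^{j−1} = 49·7^{j−1} + 18·3^{j−1} = 7^{j+1} + 2·3^{j+1}.
Hence u_k = 7^k + 2·3^k for every k ≥ 1, by strong induction.

u_k = 7^k + 2·3^k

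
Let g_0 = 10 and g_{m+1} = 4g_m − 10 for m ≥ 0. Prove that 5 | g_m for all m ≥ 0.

Base case: g_0 = 10 = 5·2, so 5 | g_0.
Assume 5 | g_k, so g_k = 5t for some integer t.
Then g_{k+1} = 4g_k − 10 = 4·(5t) − 10 = 5(4t − 2), so 5 | g_{k+1}.
Hence 5 | g_m for every m ≥ 0, by induction.

5 | g_m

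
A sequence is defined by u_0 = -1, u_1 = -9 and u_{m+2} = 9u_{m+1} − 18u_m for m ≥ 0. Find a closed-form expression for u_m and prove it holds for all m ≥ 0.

Claim: u_m = 3^m − 2·6^m.

Base cases: u_0 = -1 and 3^0 − 2·6^0 = -1; u_1 = -9 and 3^1 − 2·6^1 = -9.
Assume u_j = 3^j − 2·6^j for all 0 ≤ j ≤ r, where r ≥ 1.
Then u_{r+1} = 9u_r − 18u_{r−1} = 9·(3^r − 2·6^r) − 18·(3^{r−1} − 2·6^{r−1}) = (9·3 − 18)3^{r−1} − 2·(9·6 − 18)6^{r−1} = 9·3^{r−1} − 72·6^{r−1} = 3^{r+1} − 2·6^{r+1}.
Hence u_m = 3^m − 2·6^m for every m ≥ 0, by strong induction.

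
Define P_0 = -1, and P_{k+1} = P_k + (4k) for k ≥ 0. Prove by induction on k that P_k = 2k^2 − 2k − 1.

Base case: P_0 = -1, and 2·0^2 − 2·0 − 1 = -1.
Assume P_j = 2j^2 − 2j − 1.
Then P_{j+1} = P_j + (4j) = (2j^2 − 2j − 1) + (4j) = 2j^2 + 2j − 1,
and 2·(j+1)^2 − 2·(j+1) − 1 = 2j^2 + 2j − 1.
Hence P_k = 2k^2 − 2k − 1 for every k ≥ 0, by induction.

P_k = 2k^2 − 2k − 1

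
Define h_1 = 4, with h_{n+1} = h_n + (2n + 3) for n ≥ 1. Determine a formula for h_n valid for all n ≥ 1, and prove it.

Claim: h_n = n^2 + 2n + 1.

Base case: h_1 = 4, and 1^2 + 2·1 + 1 = 4.
Assume h_j = j^2 + 2j + 1.
Then h_{j+1} = h_j + (2j + 3) = (j^2 + 2j + 1) + (2j + 3) = j^2 + 4j + 4,
and (j+1)^2 + 2·(j+1) + 1 = j^2 + 4j + 4.
Hence h_n = n^2 + 2n + 1 for every n ≥ 1, by induction.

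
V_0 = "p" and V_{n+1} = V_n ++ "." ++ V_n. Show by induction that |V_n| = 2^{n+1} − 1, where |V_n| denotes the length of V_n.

Base case: |V_0| = 1, and 2^{0+1} − 1 = 1.
Assume |V_m| = 2^{m+1} − 1.
Then |V_{m+1}| = |V_m| + 1 + |V_m| = 2|V_m| + 1 = 2(2^{m+1} − 1) + 1 = 2^{m+2} − 2 + 1 = 2^{m+2} − 1.
This completes the inductive step, so |V_n| = 2^{n+1} − 1 for all n ≥ 0.

|V_n| = 2^{n+1} − 1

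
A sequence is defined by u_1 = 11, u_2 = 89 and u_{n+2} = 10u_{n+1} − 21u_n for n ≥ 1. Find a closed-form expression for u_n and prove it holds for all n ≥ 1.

Claim: u_n = -3^n + 2·7^n.

Base cases: u_1 = 11 and -3^1 + 2·7^1 = 11; u_2 = 89 and -3^2 + 2·7^2 = 89.
Assume u_j = -3^j + 2·7^j for all 1 ≤ j ≤ k, where k ≥ 2.
Then u_{k+1} = 10u_k − 21u_{k−1} = 10·(-3^k + 2·7^k) − 21·(-3^{k−1} + 2·7^{k−1}) = -(10·3 − 21)3^{k−1} + 2·(10·7 − 21)7^{k−1} = -9·3^{k−1} + 98·7^{k−1} = -3^{k+1} + 2·7^{k+1}.
So the formula holds for k+1, and by strong induction u_n = -3^n + 2·7^n for all n ≥ 1.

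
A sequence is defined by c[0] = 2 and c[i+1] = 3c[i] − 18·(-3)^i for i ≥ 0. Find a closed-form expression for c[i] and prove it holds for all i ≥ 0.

Claim: c[i] = -3^i + 3·(-3)^i.

Base case: c[0] = 2, and -3^0 + 3·(-3)^0 = -1 + 3 = 2.
Assume c[k] = -3^k + 3·(-3)^k for some k ≥ 0.
Then c[k+1] = 3c[k] − 18·(-3)^k = 3·(-3^k + 3·(-3)^k) − 18·(-3)^k = -3^{k+1} + 9·(-3)^k − 18·(-3)^k = -3^{k+1} − 9·(-3)^k = -3^{k+1} + 3·(-3)^{k+1}.
This completes the inductive step, so c[i] = -3^i + 3·(-3)^i for all i ≥ 0.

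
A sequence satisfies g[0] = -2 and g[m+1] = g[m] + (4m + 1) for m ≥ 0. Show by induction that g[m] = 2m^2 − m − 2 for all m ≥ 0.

Base case: g[0] = -2, and 2·0^2 − 0 − 2 = -2.
Assume g[j] = 2j^2 − j − 2.
Then g[j+1] = g[j] + (4j + 1) = (2j^2 − j − 2) + (4j + 1) = 2j^2 + 3j − 1,
and 2·(j+1)^2 − (j+1) − 2 = 2j^2 + 3j − 1.
By induction, g[m] = 2m^2 − m − 2 for all m ≥ 0.

g[m] = 2m^2 − m − 2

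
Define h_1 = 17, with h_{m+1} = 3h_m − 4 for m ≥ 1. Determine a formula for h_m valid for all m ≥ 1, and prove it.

Claim: h_m = 5·3^m + 2.

Base case: h_1 = 17, and 5·3^1 + 2 = 15 + 2 = 17.
Assume h_k = 5·3^k + 2 for some k ≥ 1.
Then h_{k+1} = 3h_k − 4 = 3·(5·3^k + 2) − 4 = 15·3^k + 6 − 4 = 5·3^{k+1} + 2.
By induction, h_m = 5·3^m + 2 for all m ≥ 1.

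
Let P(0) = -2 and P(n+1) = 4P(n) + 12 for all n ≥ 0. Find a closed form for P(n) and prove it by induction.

Claim: P(n) = 2·4^n − 4.

Base case: P(0) = -2, and 2·4^0 − 4 = 2 − 4 = -2.
Assume P(r) = 2·4^r − 4 for some r ≥ 0.
Then P(r+1) = 4P(r) + 12 = 4·(2·4^r − 4) + 12 = 8·4^r − 16 + 12 = 2·4^{r+1} − 4.
By induction, P(n) = 2·4^n − 4 for all n ≥ 0.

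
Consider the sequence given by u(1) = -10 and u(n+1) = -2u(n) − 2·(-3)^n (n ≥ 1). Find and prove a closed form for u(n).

Claim: u(n) = 2·(-2)^n + 2·(-3)^n.

Base case: u(1) = -10, and 2·(-2)^1 + 2·(-3)^1 = -4 − 6 = -10.
Assume u(k) = 2·(-2)^k + 2·(-3)^k for some k ≥ 1.
Then u(k+1) = -2u(k) − 2·(-3)^k = -2·(2·(-2)^k + 2·(-3)^k) − 2·(-3)^k = 2·(-2)^{k+1} − 4·(-3)^k − 2·(-3)^k = 2·(-2)^{k+1} − 6·(-3)^k = 2·(-2)^{k+1} + 2·(-3)^{k+1}.
So the formula holds for k+1, and by induction u(n) = 2·(-2)^n + 2·(-3)^n for all n ≥ 1.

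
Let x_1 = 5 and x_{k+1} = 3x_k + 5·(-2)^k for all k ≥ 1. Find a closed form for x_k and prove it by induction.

Claim: x_k = 3^k − (-2)^k.

Base case: x_1 = 5, and 3^1 − (-2)^1 = 3 + 2 = 5.
Assume x_j = 3^j − (-2)^j for some j ≥ 1.
Then x_{j+1} = 3x_j + 5·(-2)^j = 3·(3^j − (-2)^j) + 5·(-2)^j = 3^{j+1} − 3·(-2)^j + 5·(-2)^j = 3^{j+1} + 2·(-2)^j = 3^{j+1} − (-2)^{j+1}.
So the formula holds for j+1, and by induction x_k = 3^k − (-2)^k for all k ≥ 1.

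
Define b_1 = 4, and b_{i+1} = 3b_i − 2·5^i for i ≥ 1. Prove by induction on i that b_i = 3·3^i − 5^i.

Base case: b_1 = 4, and 3·3^1 − 5^1 = 9 − 5 = 4.
Assume b_r = 3·3^r − 5^r for some r ≥ 1.
Then b_{r+1} = 3b_r − 2·5^r = 3·(3·3^r − 5^r) − 2·5^r = 3·3^{r+1} − 3·5^r − 2·5^r = 3·3^{r+1} − 5·5^r = 3·3^{r+1} − 5^{r+1}.
By induction, b_i = 3·3^i − 5^i for all i ≥ 1.

b_i = 3·3^i − 5^i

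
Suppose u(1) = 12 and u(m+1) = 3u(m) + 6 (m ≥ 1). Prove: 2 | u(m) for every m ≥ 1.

Base case: u(1) = 12 = 2·6, so 2 | u(1).
Assume 2 | u(k), so u(k) = 2t for some integer t.
Then u(k+1) = 3u(k) + 6 = 3·(2t) + 6 = 2(3t + 3), so 2 | u(k+1).
So the property holds for k+1, and by induction 2 | u(m) for all m ≥ 1.

2 | u(m)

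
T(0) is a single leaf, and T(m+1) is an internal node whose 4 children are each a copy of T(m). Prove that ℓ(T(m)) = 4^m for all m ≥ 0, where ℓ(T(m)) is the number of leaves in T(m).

Base case: ℓ(T(0)) = 1, and 4^0 = 1.
Assume ℓ(T(k)) = 4^k.
Then ℓ(T(k+1)) = 4·ℓ(T(k)) = 4·4^k = 4^{k+1}.
By induction, ℓ(T(m)) = 4^m for all m ≥ 0.

ℓ(T(m)) = 4^m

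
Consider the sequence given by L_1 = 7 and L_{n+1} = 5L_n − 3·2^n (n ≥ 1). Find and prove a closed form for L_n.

Claim: L_n = 5^n + 2^n.

Base case: L_1 = 7, and 5^1 + 2^1 = 5 + 2 = 7.
Assume L_r = 5^r + 2^r for some r ≥ 1.
Then L_{r+1} = 5L_r − 3·2^r = 5·(5^r + 2^r) − 3·2^r = 5^{r+1} + 5·2^r − 3·2^r = 5^{r+1} + 2·2^r = 5^{r+1} + 2^{r+1}.
Hence L_n = 5^n + 2^n for every n ≥ 1, by induction.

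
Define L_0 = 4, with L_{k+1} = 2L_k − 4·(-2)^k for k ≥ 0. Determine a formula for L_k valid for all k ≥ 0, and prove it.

Claim: L_k = 3·2^k + (-2)^k.

Base case: L_0 = 4, and 3·2^0 + (-2)^0 = 3 + 1 = 4.
Assume L_r = 3·2^r + (-2)^r for some r ≥ 0.
Then L_{r+1} = 2L_r − 4·(-2)^r = 2·(3·2^r + (-2)^r) − 4·(-2)^r = 3·2^{r+1} + 2·(-2)^r − 4·(-2)^r = 3·2^{r+1} − 2·(-2)^r = 3·2^{r+1} + (-2)^{r+1}.
By induction, L_k = 3·2^k + (-2)^k for all k ≥ 0.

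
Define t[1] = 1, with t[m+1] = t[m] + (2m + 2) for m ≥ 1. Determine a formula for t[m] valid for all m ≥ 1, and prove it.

Claim: t[m] = m^2 + m − 1.

Base case: t[1] = 1, and 1^2 + 1 − 1 = 1.
Assume t[k] = k^2 + k − 1.
Then t[k+1] = t[k] + (2k + 2) = (k^2 + k − 1) + (2k + 2) = k^2 + 3k + 1,
and (k+1)^2 + (k+1) − 1 = k^2 + 3k + 1.
By induction, t[m] = m^2 + m − 1 for all m ≥ 1.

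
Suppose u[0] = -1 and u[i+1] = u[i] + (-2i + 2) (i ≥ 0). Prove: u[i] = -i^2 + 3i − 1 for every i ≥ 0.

Base case: u[0] = -1, and -0^2 + 3·0 − 1 = -1.
Assume u[k] = -k^2 + 3k − 1.
Then u[k+1] = u[k] + (-2k + 2) = (-k^2 + 3k − 1) + (-2k + 2) = -k^2 + k + 1,
and -(k+1)^2 + 3·(k+1) − 1 = -k^2 + k + 1.
Hence u[i] = -i^2 + 3i − 1 for every i ≥ 0, by induction.

u[i] = -i^2 + 3i − 1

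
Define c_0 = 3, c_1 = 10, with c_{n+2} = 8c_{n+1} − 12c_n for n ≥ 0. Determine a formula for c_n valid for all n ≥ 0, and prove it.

Claim: c_n = 2·2^n + 6^n.

Base cases: c_0 = 3 and 2·2^0 + 6^0 = 3; c_1 = 10 and 2·2^1 + 6^1 = 10.
Assume c_j = 2·2^j + 6^j for all 0 ≤ j ≤ r, where r ≥ 1.
Then c_{r+1} = 8c_r − 12c_{r−1} = 8·(2·2^r + 6^r) − 12·(2·2^{r−1} + 6^{r−1}) = 2·(8·2 − 12)2^{r−1} + (8·6 − 12)6^{r−1} = 8·2^{r−1} + 36·6^{r−1} = 2·2^{r+1} + 6^{r+1}.
This completes the inductive step, so c_n = 2·2^n + 6^n for all n ≥ 0.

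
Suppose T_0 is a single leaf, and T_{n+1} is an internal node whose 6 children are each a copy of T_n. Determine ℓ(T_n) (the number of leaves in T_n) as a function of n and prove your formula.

Claim: ℓ(T_n) = 6^n.

Base case: ℓ(T_0) = 1, and 6^0 = 1.
Assume ℓ(T_j) = 6^j.
Then ℓ(T_{j+1}) = 6·ℓ(T_j) = 6·6^j = 6^{j+1}.
By induction, ℓ(T_n) = 6^n for all n ≥ 0.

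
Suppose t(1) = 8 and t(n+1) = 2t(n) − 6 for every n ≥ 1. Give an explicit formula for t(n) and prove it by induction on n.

Claim: t(n) = 2^n + 6.

Base case: t(1) = 8, and 2^1 + 6 = 2 + 6 = 8.
Assume t(m) = 2^m + 6 for some m ≥ 1.
Then t(m+1) = 2t(m) − 6 = 2·(2^m + 6) − 6 = 2^{m+1} + 12 − 6 = 2^{m+1} + 6.
By induction, t(n) = 2^n + 6 for all n ≥ 1.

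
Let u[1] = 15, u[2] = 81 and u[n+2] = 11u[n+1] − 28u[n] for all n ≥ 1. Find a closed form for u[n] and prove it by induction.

Claim: u[n] = 2·4^n + 7^n.

Base cases: u[1] = 15 and 2·4^1 + 7^1 = 15; u[2] = 81 and 2·4^2 + 7^2 = 81.
Assume u[j] = 2·4^j + 7^j for all 1 ≤ j ≤ m, where m ≥ 2.
Then u[m+1] = 11u[m] − 28u[m−1] = 11·(2·4^m + 7^m) − 28·(2·4^{m−1} + 7^{m−1}) = 2·(11·4 − 28)4^{m−1} + (11·7 − 28)7^{m−1} = 32·4^{m−1} + 49·7^{m−1} = 2·4^{m+1} + 7^{m+1}.
So the formula holds for m+1, and by strong induction u[n] = 2·4^n + 7^n for all n ≥ 1.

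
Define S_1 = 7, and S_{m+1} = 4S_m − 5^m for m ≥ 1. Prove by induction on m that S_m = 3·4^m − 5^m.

Base case: S_1 = 7, and 3·4^1 − 5^1 = 12 − 5 = 7.
Assume S_r = 3·4^r − 5^r for some r ≥ 1.
Then S_{r+1} = 4S_r − 5^r = 4·(3·4^r − 5^r) − 5^r = 3·4^{r+1} − 4·5^r − 5^r = 3·4^{r+1} − 5·5^r = 3·4^{r+1} − 5^{r+1}.
This completes the inductive step, so S_m = 3·4^m − 5^m for all m ≥ 1.

S_m = 3·4^m − 5^m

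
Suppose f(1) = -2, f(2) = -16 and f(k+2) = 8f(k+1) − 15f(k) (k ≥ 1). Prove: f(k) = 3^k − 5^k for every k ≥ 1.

Base cases: f(1) = -2 and 3^1 − 5^1 = -2; f(2) = -16 and 3^2 − 5^2 = -16.
Assume f(i) = 3^i − 5^i for all 1 ≤ i ≤ j, where j ≥ 2.
Then f(j+1) = 8f(j) − 15f(j−1) = 8·(3^j − 5^j) − 15·(3^{j−1} − 5^{j−1}) = (8·3 − 15)3^{j−1} − (8·5 − 15)5^{j−1} = 9·3^{j−1} − 25·5^{j−1} = 3^{j+1} − 5^{j+1}.
Hence f(k) = 3^k − 5^k for every k ≥ 1, by strong induction.

f(k) = 3^k − 5^k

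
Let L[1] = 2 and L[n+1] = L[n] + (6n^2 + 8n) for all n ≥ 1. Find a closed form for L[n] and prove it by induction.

Claim: L[n] = 2n^3 + n^2 − 3n + 2.

Base case: L[1] = 2, and 2·1^3 + 1^2 − 3·1 + 2 = 2.
Assume L[m] = 2m^3 + m^2 − 3m + 2.
Then L[m+1] = L[m] + (6m^2 + 8m) = (2m^3 + m^2 − 3m + 2) + (6m^2 + 8m) = 2m^3 + 7m^2 + 5m + 2,
and 2·(m+1)^3 + (m+1)^2 − 3·(m+1) + 2 = 2m^3 + 7m^2 + 5m + 2.
By induction, L[n] = 2n^3 + n^2 − 3n + 2 for all n ≥ 1.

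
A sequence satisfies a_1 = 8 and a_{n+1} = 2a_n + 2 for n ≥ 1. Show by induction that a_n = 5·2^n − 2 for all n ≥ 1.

Base case: a_1 = 8, and 5·2^1 − 2 = 10 − 2 = 8.
Assume a_r = 5·2^r − 2 for some r ≥ 1.
Then a_{r+1} = 2a_r + 2 = 2·(5·2^r − 2) + 2 = 10·2^r − 4 + 2 = 5·2^{r+1} − 2.
This completes the inductive step, so a_n = 5·2^n − 2 for all n ≥ 1.

a_n = 5·2^n − 2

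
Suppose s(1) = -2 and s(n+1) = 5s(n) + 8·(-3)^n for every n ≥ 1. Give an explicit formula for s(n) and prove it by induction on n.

Claim: s(n) = -5^n − (-3)^n.

Base case: s(1) = -2, and -5^1 − (-3)^1 = -5 + 3 = -2.
Assume s(j) = -5^j − (-3)^j for some j ≥ 1.
Then s(j+1) = 5s(j) + 8·(-3)^j = 5·(-5^j − (-3)^j) + 8·(-3)^j = -5^{j+1} − 5·(-3)^j + 8·(-3)^j = -5^{j+1} + 3·(-3)^j = -5^{j+1} − (-3)^{j+1}.
So the formula holds for j+1, and by induction s(n) = -5^n − (-3)^n for all n ≥ 1.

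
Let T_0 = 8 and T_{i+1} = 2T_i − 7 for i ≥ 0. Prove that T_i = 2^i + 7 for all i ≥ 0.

Base case: T_0 = 8, and 2^0 + 7 = 1 + 7 = 8.
Assume T_k = 2^k + 7 for some k ≥ 0.
Then T_{k+1} = 2T_k − 7 = 2·(2^k + 7) − 7 = 2^{k+1} + 14 − 7 = 2^{k+1} + 7.
This completes the inductive step, so T_i = 2^i + 7 for all i ≥ 0.

T_i = 2^i + 7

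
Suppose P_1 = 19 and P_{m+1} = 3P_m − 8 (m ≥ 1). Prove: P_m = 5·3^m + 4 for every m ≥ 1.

Base case: P_1 = 19, and 5·3^1 + 4 = 15 + 4 = 19.
Assume P_r = 5·3^r + 4 for some r ≥ 1.
Then P_{r+1} = 3P_r − 8 = 3·(5·3^r + 4) − 8 = 15·3^r + 12 − 8 = 5·3^{r+1} + 4.
So the formula holds for r+1, and by induction P_m = 5·3^m + 4 for all m ≥ 1.

P_m = 5·3^m + 4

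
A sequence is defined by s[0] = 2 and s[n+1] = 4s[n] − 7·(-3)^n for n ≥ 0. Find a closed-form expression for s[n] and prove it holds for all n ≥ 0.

Claim: s[n] = 4^n + (-3)^n.

Base case: s[0] = 2, and 4^0 + (-3)^0 = 1 + 1 = 2.
Assume s[m] = 4^m + (-3)^m for some m ≥ 0.
Then s[m+1] = 4s[m] − 7·(-3)^m = 4·(4^m + (-3)^m) − 7·(-3)^m = 4^{m+1} + 4·(-3)^m − 7·(-3)^m = 4^{m+1} − 3·(-3)^m = 4^{m+1} + (-3)^{m+1}.
Hence s[n] = 4^n + (-3)^n for every n ≥ 0, by induction.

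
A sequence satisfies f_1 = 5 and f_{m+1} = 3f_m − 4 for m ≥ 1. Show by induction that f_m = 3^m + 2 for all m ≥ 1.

Base case: f_1 = 5, and 3^1 + 2 = 3 + 2 = 5.
Assume f_k = 3^k + 2 for some k ≥ 1.
Then f_{k+1} = 3f_k − 4 = 3·(3^k + 2) − 4 = 3^{k+1} + 6 − 4 = 3^{k+1} + 2.
This completes the inductive step, so f_m = 3^m + 2 for all m ≥ 1.

f_m = 3^m + 2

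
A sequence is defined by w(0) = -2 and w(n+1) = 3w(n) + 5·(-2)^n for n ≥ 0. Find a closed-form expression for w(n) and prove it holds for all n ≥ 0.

Claim: w(n) = -3^n − (-2)^n.

Base case: w(0) = -2, and -3^0 − (-2)^0 = -1 − 1 = -2.
Assume w(k) = -3^k − (-2)^k for some k ≥ 0.
Then w(k+1) = 3w(k) + 5·(-2)^k = 3·(-3^k − (-2)^k) + 5·(-2)^k = -3^{k+1} − 3·(-2)^k + 5·(-2)^k = -3^{k+1} + 2·(-2)^k = -3^{k+1} − (-2)^{k+1}.
Hence w(n) = -3^n − (-2)^n for every n ≥ 0, by induction.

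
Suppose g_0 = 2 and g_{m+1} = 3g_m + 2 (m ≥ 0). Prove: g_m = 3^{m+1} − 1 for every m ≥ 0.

Base case: g_0 = 2, and 3^{0+1} − 1 = 3 − 1 = 2.
Assume g_r = 3^{r+1} − 1 for some r ≥ 0.
Then g_{r+1} = 3g_r + 2 = 3·(3^{r+1} − 1) + 2 = 3^{r+2} − 3 + 2 = 3^{r+2} − 1.
Hence g_m = 3^{m+1} − 1 for every m ≥ 0, by induction.

g_m = 3^{m+1} − 1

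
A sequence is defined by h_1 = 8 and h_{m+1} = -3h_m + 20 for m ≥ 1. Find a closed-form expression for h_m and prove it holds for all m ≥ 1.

Claim: h_m = -(-3)^m + 5.

Base case: h_1 = 8, and -(-3)^1 + 5 = 3 + 5 = 8.
Assume h_j = -(-3)^j + 5 for some j ≥ 1.
Then h_{j+1} = -3h_j + 20 = -3·(-(-3)^j + 5) + 20 = 3·(-3)^j − 15 + 20 = -(-3)^{j+1} + 5.
Hence h_m = -(-3)^m + 5 for every m ≥ 1, by induction.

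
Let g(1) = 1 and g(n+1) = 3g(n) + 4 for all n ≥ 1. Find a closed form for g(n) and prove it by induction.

Claim: g(n) = 3^n − 2.

Base case: g(1) = 1, and 3^1 − 2 = 3 − 2 = 1.
Assume g(k) = 3^k − 2 for some k ≥ 1.
Then g(k+1) = 3g(k) + 4 = 3·(3^k − 2) + 4 = 3^{k+1} − 6 + 4 = 3^{k+1} − 2.
Hence g(n) = 3^n − 2 for every n ≥ 1, by induction.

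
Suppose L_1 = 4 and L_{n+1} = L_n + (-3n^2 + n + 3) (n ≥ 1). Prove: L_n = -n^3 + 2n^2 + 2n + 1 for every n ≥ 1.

Base case: L_1 = 4, and -1^3 + 2·1^2 + 2·1 + 1 = 4.
Assume L_r = -r^3 + 2r^2 + 2r + 1.
Then L_{r+1} = L_r + (-3r^2 + r + 3) = (-r^3 + 2r^2 + 2r + 1) + (-3r^2 + r + 3) = -r^3 − r^2 + 3r + 4,
and -(r+1)^3 + 2·(r+1)^2 + 2·(r+1) + 1 = -r^3 − r^2 + 3r + 4.
Hence L_n = -n^3 + 2n^2 + 2n + 1 for every n ≥ 1, by induction.

L_n = -n^3 + 2n^2 + 2n + 1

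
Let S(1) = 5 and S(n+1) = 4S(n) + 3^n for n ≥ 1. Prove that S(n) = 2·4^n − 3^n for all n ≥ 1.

Base case: S(1) = 5, and 2·4^1 − 3^1 = 8 − 3 = 5.
Assume S(m) = 2·4^m − 3^m for some m ≥ 1.
Then S(m+1) = 4S(m) + 3^m = 4·(2·4^m − 3^m) + 3^m = 2·4^{m+1} − 4·3^m + 3^m = 2·4^{m+1} − 3·3^m = 2·4^{m+1} − 3^{m+1}.
So the formula holds for m+1, and by induction S(n) = 2·4^n − 3^n for all n ≥ 1.

S(n) = 2·4^n − 3^n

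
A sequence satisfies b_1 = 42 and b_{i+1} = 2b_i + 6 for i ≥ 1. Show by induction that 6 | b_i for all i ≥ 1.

Base case: b_1 = 42 = 6·7, so 6 | b_1.
Assume 6 | b_k, so b_k = 6t for some integer t.
Then b_{k+1} = 2b_k + 6 = 2·(6t) + 6 = 6(2t + 1), so 6 | b_{k+1}.
So the property holds for k+1, and by induction 6 | b_i for all i ≥ 1.

6 | b_i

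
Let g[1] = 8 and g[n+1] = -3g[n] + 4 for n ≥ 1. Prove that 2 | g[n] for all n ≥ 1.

Base case: g[1] = 8 = 2·4, so 2 | g[1].
Assume 2 | g[m], so g[m] = 2t for some integer t.
Then g[m+1] = -3g[m] + 4 = -3·(2t) + 4 = 2(-3t + 2), so 2 | g[m+1].
This completes the inductive step, so 2 | g[n] for all n ≥ 1.

2 | g[n]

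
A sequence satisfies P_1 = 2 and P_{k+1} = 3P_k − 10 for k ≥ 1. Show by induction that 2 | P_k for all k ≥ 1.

Base case: P_1 = 2 = 2·1, so 2 | P_1.
Assume 2 | P_j, so P_j = 2t for some integer t.
Then P_{j+1} = 3P_j − 10 = 3·(2t) − 10 = 2(3t − 5), so 2 | P_{j+1}.
Hence 2 | P_k for every k ≥ 1, by induction.

2 | P_k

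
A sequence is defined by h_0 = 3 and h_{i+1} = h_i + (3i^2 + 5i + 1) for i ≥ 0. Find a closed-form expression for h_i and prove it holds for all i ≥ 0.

Claim: h_i = i^3 + i^2 − i + 3.

Base case: h_0 = 3, and 0^3 + 0^2 − 0 + 3 = 3.
Assume h_k = k^3 + k^2 − k + 3.
Then h_{k+1} = h_k + (3k^2 + 5k + 1) = (k^3 + k^2 − k + 3) + (3k^2 + 5k + 1) = k^3 + 4k^2 + 4k + 4,
and (k+1)^3 + (k+1)^2 − (k+1) + 3 = k^3 + 4k^2 + 4k + 4.
This completes the inductive step, so h_i = i^3 + i^2 − i + 3 for all i ≥ 0.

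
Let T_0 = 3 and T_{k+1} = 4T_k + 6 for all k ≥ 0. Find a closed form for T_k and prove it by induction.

Claim: T_k = 5·4^k − 2.

Base case: T_0 = 3, and 5·4^0 − 2 = 5 − 2 = 3.
Assume T_r = 5·4^r − 2 for some r ≥ 0.
Then T_{r+1} = 4T_r + 6 = 4·(5·4^r − 2) + 6 = 20·4^r − 8 + 6 = 5·4^{r+1} − 2.
Hence T_k = 5·4^k − 2 for every k ≥ 0, by induction.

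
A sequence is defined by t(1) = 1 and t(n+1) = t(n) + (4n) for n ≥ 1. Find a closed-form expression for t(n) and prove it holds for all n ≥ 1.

Claim: t(n) = 2n^2 − 2n + 1.

Base case: t(1) = 1, and 2·1^2 − 2·1 + 1 = 1.
Assume t(m) = 2m^2 − 2m + 1.
Then t(m+1) = t(m) + (4m) = (2m^2 − 2m + 1) + (4m) = 2m^2 + 2m + 1,
and 2·(m+1)^2 − 2·(m+1) + 1 = 2m^2 + 2m + 1.
This completes the inductive step, so t(n) = 2n^2 − 2n + 1 for all n ≥ 1.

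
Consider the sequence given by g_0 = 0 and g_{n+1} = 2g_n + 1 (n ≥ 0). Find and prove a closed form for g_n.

Claim: g_n = 2^n − 1.

Base case: g_0 = 0, and 2^0 − 1 = 1 − 1 = 0.
Assume g_k = 2^k − 1 for some k ≥ 0.
Then g_{k+1} = 2g_k + 1 = 2·(2^k − 1) + 1 = 2^{k+1} − 2 + 1 = 2^{k+1} − 1.
So the formula holds for k+1, and by induction g_n = 2^n − 1 for all n ≥ 0.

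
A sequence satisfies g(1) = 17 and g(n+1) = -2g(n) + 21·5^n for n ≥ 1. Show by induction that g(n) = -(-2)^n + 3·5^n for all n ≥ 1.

Base case: g(1) = 17, and -(-2)^1 + 3·5^1 = 2 + 15 = 17.
Assume g(m) = -(-2)^m + 3·5^m for some m ≥ 1.
Then g(m+1) = -2g(m) + 21·5^m = -2·(-(-2)^m + 3·5^m) + 21·5^m = -(-2)^{m+1} − 6·5^m + 21·5^m = -(-2)^{m+1} + 15·5^m = -(-2)^{m+1} + 3·5^{m+1}.
By induction, g(n) = -(-2)^n + 3·5^n for all n ≥ 1.

g(n) = -(-2)^n + 3·5^n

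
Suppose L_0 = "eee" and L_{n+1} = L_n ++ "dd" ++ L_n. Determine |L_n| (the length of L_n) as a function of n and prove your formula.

Claim: |L_n| = 5·2^n − 2.

Base case: |L_0| = 3, and 5·2^0 − 2 = 3.
Assume |L_j| = 5·2^j − 2.
Then |L_{j+1}| = |L_j| + 2 + |L_j| = 2|L_j| + 2 = 2(5·2^j − 2) + 2 = 5·2^{j+1} − 4 + 2 = 5·2^{j+1} − 2.
So the formula holds for j+1, and by induction |L_n| = 5·2^n − 2 for all n ≥ 0.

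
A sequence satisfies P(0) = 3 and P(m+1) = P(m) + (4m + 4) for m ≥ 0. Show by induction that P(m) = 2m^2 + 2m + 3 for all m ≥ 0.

Base case: P(0) = 3, and 2·0^2 + 2·0 + 3 = 3.
Assume P(j) = 2j^2 + 2j + 3.
Then P(j+1) = P(j) + (4j + 4) = (2j^2 + 2j + 3) + (4j + 4) = 2j^2 + 6j + 7,
and 2·(j+1)^2 + 2·(j+1) + 3 = 2j^2 + 6j + 7.
Hence P(m) = 2m^2 + 2m + 3 for every m ≥ 0, by induction.

P(m) = 2m^2 + 2m + 3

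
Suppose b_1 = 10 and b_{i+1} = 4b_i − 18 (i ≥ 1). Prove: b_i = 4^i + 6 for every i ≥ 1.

Base case: b_1 = 10, and 4^1 + 6 = 4 + 6 = 10.
Assume b_m = 4^m + 6 for some m ≥ 1.
Then b_{m+1} = 4b_m − 18 = 4·(4^m + 6) − 18 = 4^{m+1} + 24 − 18 = 4^{m+1} + 6.
Hence b_i = 4^i + 6 for every i ≥ 1, by induction.

b_i = 4^i + 6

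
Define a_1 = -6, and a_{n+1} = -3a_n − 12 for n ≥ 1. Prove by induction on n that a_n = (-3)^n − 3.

Base case: a_1 = -6, and (-3)^1 − 3 = -3 − 3 = -6.
Assume a_r = (-3)^r − 3 for some r ≥ 1.
Then a_{r+1} = -3a_r − 12 = -3·((-3)^r − 3) − 12 = -3·(-3)^r + 9 − 12 = (-3)^{r+1} − 3.
So the formula holds for r+1, and by induction a_n = (-3)^n − 3 for all n ≥ 1.

a_n = (-3)^n − 3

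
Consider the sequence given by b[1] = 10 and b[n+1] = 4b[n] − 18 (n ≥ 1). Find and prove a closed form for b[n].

Claim: b[n] = 4^n + 6.

Base case: b[1] = 10, and 4^1 + 6 = 4 + 6 = 10.
Assume b[j] = 4^j + 6 for some j ≥ 1.
Then b[j+1] = 4b[j] − 18 = 4·(4^j + 6) − 18 = 4^{j+1} + 24 − 18 = 4^{j+1} + 6.
Hence b[n] = 4^n + 6 for every n ≥ 1, by induction.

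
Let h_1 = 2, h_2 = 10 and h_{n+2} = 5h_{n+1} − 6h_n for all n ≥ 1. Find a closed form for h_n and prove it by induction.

Claim: h_n = 2·3^n − 2·2^n.

Base cases: h_1 = 2 and 2·3^1 − 2·2^1 = 2; h_2 = 10 and 2·3^2 − 2·2^2 = 10.
Assume h_j = 2·3^j − 2·2^j for all 1 ≤ j ≤ m, where m ≥ 2.
Then h_{m+1} = 5h_m − 6h_{m−1} = 5·(2·3^m − 2·2^m) − 6·(2·3^{m−1} − 2·2^{m−1}) = 2·(5·3 − 6)3^{m−1} − 2·(5·2 − 6)2^{m−1} = 18·3^{m−1} − 8·2^{m−1} = 2·3^{m+1} − 2·2^{m+1}.
This completes the inductive step, so h_n = 2·3^n − 2·2^n for all n ≥ 1.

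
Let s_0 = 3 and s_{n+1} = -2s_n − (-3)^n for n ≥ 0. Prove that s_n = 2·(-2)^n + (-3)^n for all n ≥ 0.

Base case: s_0 = 3, and 2·(-2)^0 + (-3)^0 = 2 + 1 = 3.
Assume s_r = 2·(-2)^r + (-3)^r for some r ≥ 0.
Then s_{r+1} = -2s_r − (-3)^r = -2·(2·(-2)^r + (-3)^r) − (-3)^r = 2·(-2)^{r+1} − 2·(-3)^r − (-3)^r = 2·(-2)^{r+1} − 3·(-3)^r = 2·(-2)^{r+1} + (-3)^{r+1}.
Hence s_n = 2·(-2)^n + (-3)^n for every n ≥ 0, by induction.

s_n = 2·(-2)^n + (-3)^n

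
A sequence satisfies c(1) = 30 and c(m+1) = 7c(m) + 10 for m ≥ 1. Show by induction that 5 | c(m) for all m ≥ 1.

Base case: c(1) = 30 = 5·6, so 5 | c(1).
Assume 5 | c(j), so c(j) = 5t for some integer t.
Then c(j+1) = 7c(j) + 10 = 7·(5t) + 10 = 5(7t + 2), so 5 | c(j+1).
By induction, 5 | c(m) for all m ≥ 1.

5 | c(m)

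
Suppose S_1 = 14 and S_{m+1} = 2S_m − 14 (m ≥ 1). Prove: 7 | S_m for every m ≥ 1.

Base case: S_1 = 14 = 7·2, so 7 | S_1.
Assume 7 | S_k, so S_k = 7t for some integer t.
Then S_{k+1} = 2S_k − 14 = 2·(7t) − 14 = 7(2t − 2), so 7 | S_{k+1}.
By induction, 7 | S_m for all m ≥ 1.

7 | S_m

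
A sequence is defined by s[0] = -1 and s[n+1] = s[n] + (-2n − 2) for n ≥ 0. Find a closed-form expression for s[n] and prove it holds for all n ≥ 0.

Claim: s[n] = -n^2 − n − 1.

Base case: s[0] = -1, and -0^2 − 0 − 1 = -1.
Assume s[m] = -m^2 − m − 1.
Then s[m+1] = s[m] + (-2m − 2) = (-m^2 − m − 1) + (-2m − 2) = -m^2 − 3m − 3,
and -(m+1)^2 − (m+1) − 1 = -m^2 − 3m − 3.
By induction, s[n] = -n^2 − n − 1 for all n ≥ 0.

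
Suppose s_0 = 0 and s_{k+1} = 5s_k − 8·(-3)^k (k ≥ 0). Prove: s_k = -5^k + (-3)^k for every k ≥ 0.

Base case: s_0 = 0, and -5^0 + (-3)^0 = -1 + 1 = 0.
Assume s_j = -5^j + (-3)^j for some j ≥ 0.
Then s_{j+1} = 5s_j − 8·(-3)^j = 5·(-5^j + (-3)^j) − 8·(-3)^j = -5^{j+1} + 5·(-3)^j − 8·(-3)^j = -5^{j+1} − 3·(-3)^j = -5^{j+1} + (-3)^{j+1}.
So the formula holds for j+1, and by induction s_k = -5^k + (-3)^k for all k ≥ 0.

s_k = -5^k + (-3)^k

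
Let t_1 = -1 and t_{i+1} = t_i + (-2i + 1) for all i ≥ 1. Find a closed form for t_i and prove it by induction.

Claim: t_i = -i^2 + 2i − 2.

Base case: t_1 = -1, and -1^2 + 2·1 − 2 = -1.
Assume t_j = -j^2 + 2j − 2.
Then t_{j+1} = t_j + (-2j + 1) = (-j^2 + 2j − 2) + (-2j + 1) = -j^2 − 1,
and -(j+1)^2 + 2·(j+1) − 2 = -j^2 − 1.
By induction, t_i = -i^2 + 2i − 2 for all i ≥ 1.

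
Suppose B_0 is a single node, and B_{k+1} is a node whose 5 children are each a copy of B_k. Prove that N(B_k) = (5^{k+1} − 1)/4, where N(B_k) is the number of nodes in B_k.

Base case: N(B_0) = 1, and (5^{0+1} − 1)/4 = 1.
Assume N(B_m) = (5^{m+1} − 1)/4.
Then N(B_{m+1}) = 1 + 5N(B_m) = 1 + 5·(5^{m+1} − 1)/4 = 1 + (5^{m+2} − 5)/4 = (4 + 5^{m+2} − 5)/4 = (5^{m+2} − 1)/4.
This completes the inductive step, so N(B_k) = (5^{k+1} − 1)/4 for all k ≥ 0.

N(B_k) = (5^{k+1} − 1)/4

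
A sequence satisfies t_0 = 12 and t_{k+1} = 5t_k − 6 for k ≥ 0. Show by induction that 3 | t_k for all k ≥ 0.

Base case: t_0 = 12 = 3·4, so 3 | t_0.
Assume 3 | t_m, so t_m = 3s for some integer s.
Then t_{m+1} = 5t_m − 6 = 5·(3s) − 6 = 3(5s − 2), so 3 | t_{m+1}.
By induction, 3 | t_k for all k ≥ 0.

3 | t_k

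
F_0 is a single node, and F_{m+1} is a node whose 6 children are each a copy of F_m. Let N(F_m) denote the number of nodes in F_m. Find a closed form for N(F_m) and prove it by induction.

Claim: N(F_m) = (6^{m+1} − 1)/5.

Base case: N(F_0) = 1, and (6^{0+1} − 1)/5 = 1.
Assume N(F_r) = (6^{r+1} − 1)/5.
Then N(F_{r+1}) = 1 + 6N(F_r) = 1 + 6·(6^{r+1} − 1)/5 = 1 + (6^{r+2} − 6)/5 = (5 + 6^{r+2} − 6)/5 = (6^{r+2} − 1)/5.
So the formula holds for r+1, and by induction N(F_m) = (6^{m+1} − 1)/5 for all m ≥ 0.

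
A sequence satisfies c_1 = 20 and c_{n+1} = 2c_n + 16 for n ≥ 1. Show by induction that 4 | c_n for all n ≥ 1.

Base case: c_1 = 20 = 4·5, so 4 | c_1.
Assume 4 | c_m, so c_m = 4t for some integer t.
Then c_{m+1} = 2c_m + 16 = 2·(4t) + 16 = 4(2t + 4), so 4 | c_{m+1}.
Hence 4 | c_n for every n ≥ 1, by induction.

4 | c_n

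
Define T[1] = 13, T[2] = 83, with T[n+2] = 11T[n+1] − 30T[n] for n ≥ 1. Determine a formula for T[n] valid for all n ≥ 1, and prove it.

Claim: T[n] = 3·6^n − 5^n.

Base cases: T[1] = 13 and 3·6^1 − 5^1 = 13; T[2] = 83 and 3·6^2 − 5^2 = 83.
Assume T[j] = 3·6^j − 5^j for all 1 ≤ j ≤ r, where r ≥ 2.
Then T[r+1] = 11T[r] − 30T[r−1] = 11·(3·6^r − 5^r) − 30·(3·6^{r−1} − 5^{r−1}) = 3·(11·6 − 30)6^{r−1} − (11·5 − 30)5^{r−1} = 108·6^{r−1} − 25·5^{r−1} = 3·6^{r+1} − 5^{r+1}.
Hence T[n] = 3·6^n − 5^n for every n ≥ 1, by strong induction.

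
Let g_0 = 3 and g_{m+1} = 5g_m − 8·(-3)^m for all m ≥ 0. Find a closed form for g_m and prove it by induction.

Claim: g_m = 2·5^m + (-3)^m.

Base case: g_0 = 3, and 2·5^0 + (-3)^0 = 2 + 1 = 3.
Assume g_j = 2·5^j + (-3)^j for some j ≥ 0.
Then g_{j+1} = 5g_j − 8·(-3)^j = 5·(2·5^j + (-3)^j) − 8·(-3)^j = 2·5^{j+1} + 5·(-3)^j − 8·(-3)^j = 2·5^{j+1} − 3·(-3)^j = 2·5^{j+1} + (-3)^{j+1}.
By induction, g_m = 2·5^m + (-3)^m for all m ≥ 0.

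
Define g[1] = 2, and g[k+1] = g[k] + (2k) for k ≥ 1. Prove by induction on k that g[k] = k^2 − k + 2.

Base case: g[1] = 2, and 1^2 − 1 + 2 = 2.
Assume g[m] = m^2 − m + 2.
Then g[m+1] = g[m] + (2m) = (m^2 − m + 2) + (2m) = m^2 + m + 2,
and (m+1)^2 − (m+1) + 2 = m^2 + m + 2.
Hence g[k] = k^2 − k + 2 for every k ≥ 1, by induction.

g[k] = k^2 − k + 2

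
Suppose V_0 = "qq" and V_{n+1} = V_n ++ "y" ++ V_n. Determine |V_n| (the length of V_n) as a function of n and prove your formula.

Claim: |V_n| = 3·2^n − 1.

Base case: |V_0| = 2, and 3·2^0 − 1 = 2.
Assume |V_k| = 3·2^k − 1.
Then |V_{k+1}| = |V_k| + 1 + |V_k| = 2|V_k| + 1 = 2(3·2^k − 1) + 1 = 3·2^{k+1} − 2 + 1 = 3·2^{k+1} − 1.
Hence |V_n| = 3·2^n − 1 for every n ≥ 0, by induction.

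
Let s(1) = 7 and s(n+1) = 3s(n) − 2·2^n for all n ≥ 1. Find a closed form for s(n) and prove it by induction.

Claim: s(n) = 3^n + 2·2^n.

Base case: s(1) = 7, and 3^1 + 2·2^1 = 3 + 4 = 7.
Assume s(k) = 3^k + 2·2^k for some k ≥ 1.
Then s(k+1) = 3s(k) − 2·2^k = 3·(3^k + 2·2^k) − 2·2^k = 3^{k+1} + 6·2^k − 2·2^k = 3^{k+1} + 4·2^k = 3^{k+1} + 2·2^{k+1}.
So the formula holds for k+1, and by induction s(n) = 3^n + 2·2^n for all n ≥ 1.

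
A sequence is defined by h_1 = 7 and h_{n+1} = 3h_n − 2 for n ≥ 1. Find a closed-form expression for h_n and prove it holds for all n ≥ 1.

Claim: h_n = 2·3^n + 1.

Base case: h_1 = 7, and 2·3^1 + 1 = 6 + 1 = 7.
Assume h_j = 2·3^j + 1 for some j ≥ 1.
Then h_{j+1} = 3h_j − 2 = 3·(2·3^j + 1) − 2 = 6·3^j + 3 − 2 = 2·3^{j+1} + 1.
So the formula holds for j+1, and by induction h_n = 2·3^n + 1 for all n ≥ 1.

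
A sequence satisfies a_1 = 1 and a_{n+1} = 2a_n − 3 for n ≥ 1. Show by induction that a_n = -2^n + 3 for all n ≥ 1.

Base case: a_1 = 1, and -2^1 + 3 = -2 + 3 = 1.
Assume a_k = -2^k + 3 for some k ≥ 1.
Then a_{k+1} = 2a_k − 3 = 2·(-2^k + 3) − 3 = -2^{k+1} + 6 − 3 = -2^{k+1} + 3.
Hence a_n = -2^n + 3 for every n ≥ 1, by induction.

a_n = -2^n + 3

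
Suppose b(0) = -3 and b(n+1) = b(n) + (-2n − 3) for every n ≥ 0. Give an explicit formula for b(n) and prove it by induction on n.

Claim: b(n) = -n^2 − 2n − 3.

Base case: b(0) = -3, and -0^2 − 2·0 − 3 = -3.
Assume b(m) = -m^2 − 2m − 3.
Then b(m+1) = b(m) + (-2m − 3) = (-m^2 − 2m − 3) + (-2m − 3) = -m^2 − 4m − 6,
and -(m+1)^2 − 2·(m+1) − 3 = -m^2 − 4m − 6.
By induction, b(n) = -n^2 − 2n − 3 for all n ≥ 0.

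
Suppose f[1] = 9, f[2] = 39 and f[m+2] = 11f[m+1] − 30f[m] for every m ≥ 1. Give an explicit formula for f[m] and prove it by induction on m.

Claim: f[m] = 3·5^m − 6^m.

Base cases: f[1] = 9 and 3·5^1 − 6^1 = 9; f[2] = 39 and 3·5^2 − 6^2 = 39.
Assume f[j] = 3·5^j − 6^j for all 1 ≤ j ≤ k, where k ≥ 2.
Then f[k+1] = 11f[k] − 30f[k−1] = 11·(3·5^k − 6^k) − 30·(3·5^{k−1} − 6^{k−1}) = 3·(11·5 − 30)5^{k−1} − (11·6 − 30)6^{k−1} = 75·5^{k−1} − 36·6^{k−1} = 3·5^{k+1} − 6^{k+1}.
So the formula holds for k+1, and by strong induction f[m] = 3·5^m − 6^m for all m ≥ 1.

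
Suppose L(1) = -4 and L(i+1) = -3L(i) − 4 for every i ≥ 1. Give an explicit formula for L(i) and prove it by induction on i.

Claim: L(i) = (-3)^i − 1.

Base case: L(1) = -4, and (-3)^1 − 1 = -3 − 1 = -4.
Assume L(j) = (-3)^j − 1 for some j ≥ 1.
Then L(j+1) = -3L(j) − 4 = -3·((-3)^j − 1) − 4 = -3·(-3)^j + 3 − 4 = (-3)^{j+1} − 1.
So the formula holds for j+1, and by induction L(i) = (-3)^i − 1 for all i ≥ 1.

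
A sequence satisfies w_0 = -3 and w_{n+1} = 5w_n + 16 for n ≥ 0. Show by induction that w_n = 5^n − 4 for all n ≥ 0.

Base case: w_0 = -3, and 5^0 − 4 = 1 − 4 = -3.
Assume w_k = 5^k − 4 for some k ≥ 0.
Then w_{k+1} = 5w_k + 16 = 5·(5^k − 4) + 16 = 5^{k+1} − 20 + 16 = 5^{k+1} − 4.
This completes the inductive step, so w_n = 5^n − 4 for all n ≥ 0.

w_n = 5^n − 4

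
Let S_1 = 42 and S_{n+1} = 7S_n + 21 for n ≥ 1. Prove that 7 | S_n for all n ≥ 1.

Base case: S_1 = 42 = 7·6, so 7 | S_1.
Assume 7 | S_m, so S_m = 7t for some integer t.
Then S_{m+1} = 7S_m + 21 = 7·(7t) + 21 = 7(7t + 3), so 7 | S_{m+1}.
So the property holds for m+1, and by induction 7 | S_n for all n ≥ 1.

7 | S_n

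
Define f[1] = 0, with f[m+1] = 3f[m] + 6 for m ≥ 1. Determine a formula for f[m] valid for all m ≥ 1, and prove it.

Claim: f[m] = 3^m − 3.

Base case: f[1] = 0, and 3^1 − 3 = 3 − 3 = 0.
Assume f[r] = 3^r − 3 for some r ≥ 1.
Then f[r+1] = 3f[r] + 6 = 3·(3^r − 3) + 6 = 3^{r+1} − 9 + 6 = 3^{r+1} − 3.
Hence f[m] = 3^m − 3 for every m ≥ 1, by induction.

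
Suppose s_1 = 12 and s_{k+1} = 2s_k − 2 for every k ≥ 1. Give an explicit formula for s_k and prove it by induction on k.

Claim: s_k = 5·2^k + 2.

Base case: s_1 = 12, and 5·2^1 + 2 = 10 + 2 = 12.
Assume s_m = 5·2^m + 2 for some m ≥ 1.
Then s_{m+1} = 2s_m − 2 = 2·(5·2^m + 2) − 2 = 10·2^m + 4 − 2 = 5·2^{m+1} + 2.
So the formula holds for m+1, and by induction s_k = 5·2^k + 2 for all k ≥ 1.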